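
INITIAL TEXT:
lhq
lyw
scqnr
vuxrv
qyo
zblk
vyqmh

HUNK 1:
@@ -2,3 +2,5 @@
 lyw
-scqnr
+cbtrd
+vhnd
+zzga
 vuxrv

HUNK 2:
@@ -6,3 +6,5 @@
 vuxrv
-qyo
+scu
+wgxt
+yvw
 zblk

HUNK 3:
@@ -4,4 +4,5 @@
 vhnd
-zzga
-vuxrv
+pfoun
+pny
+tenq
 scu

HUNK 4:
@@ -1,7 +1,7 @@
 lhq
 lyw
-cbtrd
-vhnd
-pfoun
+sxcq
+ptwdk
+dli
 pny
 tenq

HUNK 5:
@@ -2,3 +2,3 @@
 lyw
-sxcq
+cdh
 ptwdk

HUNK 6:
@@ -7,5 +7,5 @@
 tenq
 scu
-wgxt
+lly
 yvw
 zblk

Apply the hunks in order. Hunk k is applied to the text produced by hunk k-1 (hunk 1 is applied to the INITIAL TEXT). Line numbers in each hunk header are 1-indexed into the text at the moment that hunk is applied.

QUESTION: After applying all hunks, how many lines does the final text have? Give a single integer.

Hunk 1: at line 2 remove [scqnr] add [cbtrd,vhnd,zzga] -> 9 lines: lhq lyw cbtrd vhnd zzga vuxrv qyo zblk vyqmh
Hunk 2: at line 6 remove [qyo] add [scu,wgxt,yvw] -> 11 lines: lhq lyw cbtrd vhnd zzga vuxrv scu wgxt yvw zblk vyqmh
Hunk 3: at line 4 remove [zzga,vuxrv] add [pfoun,pny,tenq] -> 12 lines: lhq lyw cbtrd vhnd pfoun pny tenq scu wgxt yvw zblk vyqmh
Hunk 4: at line 1 remove [cbtrd,vhnd,pfoun] add [sxcq,ptwdk,dli] -> 12 lines: lhq lyw sxcq ptwdk dli pny tenq scu wgxt yvw zblk vyqmh
Hunk 5: at line 2 remove [sxcq] add [cdh] -> 12 lines: lhq lyw cdh ptwdk dli pny tenq scu wgxt yvw zblk vyqmh
Hunk 6: at line 7 remove [wgxt] add [lly] -> 12 lines: lhq lyw cdh ptwdk dli pny tenq scu lly yvw zblk vyqmh
Final line count: 12

Answer: 12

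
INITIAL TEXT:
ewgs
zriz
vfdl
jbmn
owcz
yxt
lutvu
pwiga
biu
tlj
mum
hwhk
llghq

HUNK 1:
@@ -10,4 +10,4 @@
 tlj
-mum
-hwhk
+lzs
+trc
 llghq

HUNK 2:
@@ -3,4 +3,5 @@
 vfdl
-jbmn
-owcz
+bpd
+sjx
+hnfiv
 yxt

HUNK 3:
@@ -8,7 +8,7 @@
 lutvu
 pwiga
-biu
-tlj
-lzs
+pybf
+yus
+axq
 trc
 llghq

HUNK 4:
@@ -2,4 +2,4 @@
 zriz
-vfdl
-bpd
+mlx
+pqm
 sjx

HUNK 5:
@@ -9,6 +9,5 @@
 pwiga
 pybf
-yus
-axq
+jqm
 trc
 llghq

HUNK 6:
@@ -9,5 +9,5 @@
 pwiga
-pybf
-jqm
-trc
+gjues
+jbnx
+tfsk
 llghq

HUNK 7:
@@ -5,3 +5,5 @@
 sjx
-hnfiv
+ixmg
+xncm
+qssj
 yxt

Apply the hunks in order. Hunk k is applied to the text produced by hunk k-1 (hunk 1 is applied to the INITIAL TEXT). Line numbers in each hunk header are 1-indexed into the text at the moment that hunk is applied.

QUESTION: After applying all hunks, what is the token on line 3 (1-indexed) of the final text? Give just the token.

Hunk 1: at line 10 remove [mum,hwhk] add [lzs,trc] -> 13 lines: ewgs zriz vfdl jbmn owcz yxt lutvu pwiga biu tlj lzs trc llghq
Hunk 2: at line 3 remove [jbmn,owcz] add [bpd,sjx,hnfiv] -> 14 lines: ewgs zriz vfdl bpd sjx hnfiv yxt lutvu pwiga biu tlj lzs trc llghq
Hunk 3: at line 8 remove [biu,tlj,lzs] add [pybf,yus,axq] -> 14 lines: ewgs zriz vfdl bpd sjx hnfiv yxt lutvu pwiga pybf yus axq trc llghq
Hunk 4: at line 2 remove [vfdl,bpd] add [mlx,pqm] -> 14 lines: ewgs zriz mlx pqm sjx hnfiv yxt lutvu pwiga pybf yus axq trc llghq
Hunk 5: at line 9 remove [yus,axq] add [jqm] -> 13 lines: ewgs zriz mlx pqm sjx hnfiv yxt lutvu pwiga pybf jqm trc llghq
Hunk 6: at line 9 remove [pybf,jqm,trc] add [gjues,jbnx,tfsk] -> 13 lines: ewgs zriz mlx pqm sjx hnfiv yxt lutvu pwiga gjues jbnx tfsk llghq
Hunk 7: at line 5 remove [hnfiv] add [ixmg,xncm,qssj] -> 15 lines: ewgs zriz mlx pqm sjx ixmg xncm qssj yxt lutvu pwiga gjues jbnx tfsk llghq
Final line 3: mlx

Answer: mlx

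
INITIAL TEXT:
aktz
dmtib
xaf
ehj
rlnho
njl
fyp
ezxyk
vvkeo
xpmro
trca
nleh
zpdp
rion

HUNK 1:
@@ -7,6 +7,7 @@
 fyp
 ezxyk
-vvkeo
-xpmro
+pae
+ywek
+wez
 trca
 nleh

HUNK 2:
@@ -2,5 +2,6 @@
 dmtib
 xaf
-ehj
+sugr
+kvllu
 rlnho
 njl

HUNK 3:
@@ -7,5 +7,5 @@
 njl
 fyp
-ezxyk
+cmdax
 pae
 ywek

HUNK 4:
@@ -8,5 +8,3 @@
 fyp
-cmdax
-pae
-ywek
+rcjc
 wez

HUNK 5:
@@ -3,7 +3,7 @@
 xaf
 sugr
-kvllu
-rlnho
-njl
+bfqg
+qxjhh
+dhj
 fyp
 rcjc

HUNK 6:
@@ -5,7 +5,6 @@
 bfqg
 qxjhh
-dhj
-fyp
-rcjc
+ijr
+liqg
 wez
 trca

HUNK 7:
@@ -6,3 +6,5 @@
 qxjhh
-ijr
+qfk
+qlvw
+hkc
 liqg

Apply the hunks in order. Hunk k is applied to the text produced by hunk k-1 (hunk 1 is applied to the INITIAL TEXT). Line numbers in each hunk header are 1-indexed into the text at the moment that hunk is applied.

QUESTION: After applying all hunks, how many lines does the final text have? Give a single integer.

Answer: 15

Derivation:
Hunk 1: at line 7 remove [vvkeo,xpmro] add [pae,ywek,wez] -> 15 lines: aktz dmtib xaf ehj rlnho njl fyp ezxyk pae ywek wez trca nleh zpdp rion
Hunk 2: at line 2 remove [ehj] add [sugr,kvllu] -> 16 lines: aktz dmtib xaf sugr kvllu rlnho njl fyp ezxyk pae ywek wez trca nleh zpdp rion
Hunk 3: at line 7 remove [ezxyk] add [cmdax] -> 16 lines: aktz dmtib xaf sugr kvllu rlnho njl fyp cmdax pae ywek wez trca nleh zpdp rion
Hunk 4: at line 8 remove [cmdax,pae,ywek] add [rcjc] -> 14 lines: aktz dmtib xaf sugr kvllu rlnho njl fyp rcjc wez trca nleh zpdp rion
Hunk 5: at line 3 remove [kvllu,rlnho,njl] add [bfqg,qxjhh,dhj] -> 14 lines: aktz dmtib xaf sugr bfqg qxjhh dhj fyp rcjc wez trca nleh zpdp rion
Hunk 6: at line 5 remove [dhj,fyp,rcjc] add [ijr,liqg] -> 13 lines: aktz dmtib xaf sugr bfqg qxjhh ijr liqg wez trca nleh zpdp rion
Hunk 7: at line 6 remove [ijr] add [qfk,qlvw,hkc] -> 15 lines: aktz dmtib xaf sugr bfqg qxjhh qfk qlvw hkc liqg wez trca nleh zpdp rion
Final line count: 15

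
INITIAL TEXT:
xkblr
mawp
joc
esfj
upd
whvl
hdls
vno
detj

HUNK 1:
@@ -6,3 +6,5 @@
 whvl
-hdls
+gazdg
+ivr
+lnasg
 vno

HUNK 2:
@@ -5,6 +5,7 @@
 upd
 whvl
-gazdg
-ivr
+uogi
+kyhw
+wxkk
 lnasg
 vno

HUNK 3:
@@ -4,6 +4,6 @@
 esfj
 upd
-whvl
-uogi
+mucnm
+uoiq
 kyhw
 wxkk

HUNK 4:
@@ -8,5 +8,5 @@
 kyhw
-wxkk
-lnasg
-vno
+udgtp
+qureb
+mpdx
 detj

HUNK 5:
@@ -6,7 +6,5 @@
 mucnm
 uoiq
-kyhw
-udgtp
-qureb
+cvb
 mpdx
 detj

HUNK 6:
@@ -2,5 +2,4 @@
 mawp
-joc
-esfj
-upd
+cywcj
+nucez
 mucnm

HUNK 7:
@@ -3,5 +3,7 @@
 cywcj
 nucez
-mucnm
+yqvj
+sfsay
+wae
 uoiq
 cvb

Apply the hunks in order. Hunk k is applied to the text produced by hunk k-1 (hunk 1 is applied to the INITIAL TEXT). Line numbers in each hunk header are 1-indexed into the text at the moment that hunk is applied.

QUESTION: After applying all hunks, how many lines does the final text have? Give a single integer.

Hunk 1: at line 6 remove [hdls] add [gazdg,ivr,lnasg] -> 11 lines: xkblr mawp joc esfj upd whvl gazdg ivr lnasg vno detj
Hunk 2: at line 5 remove [gazdg,ivr] add [uogi,kyhw,wxkk] -> 12 lines: xkblr mawp joc esfj upd whvl uogi kyhw wxkk lnasg vno detj
Hunk 3: at line 4 remove [whvl,uogi] add [mucnm,uoiq] -> 12 lines: xkblr mawp joc esfj upd mucnm uoiq kyhw wxkk lnasg vno detj
Hunk 4: at line 8 remove [wxkk,lnasg,vno] add [udgtp,qureb,mpdx] -> 12 lines: xkblr mawp joc esfj upd mucnm uoiq kyhw udgtp qureb mpdx detj
Hunk 5: at line 6 remove [kyhw,udgtp,qureb] add [cvb] -> 10 lines: xkblr mawp joc esfj upd mucnm uoiq cvb mpdx detj
Hunk 6: at line 2 remove [joc,esfj,upd] add [cywcj,nucez] -> 9 lines: xkblr mawp cywcj nucez mucnm uoiq cvb mpdx detj
Hunk 7: at line 3 remove [mucnm] add [yqvj,sfsay,wae] -> 11 lines: xkblr mawp cywcj nucez yqvj sfsay wae uoiq cvb mpdx detj
Final line count: 11

Answer: 11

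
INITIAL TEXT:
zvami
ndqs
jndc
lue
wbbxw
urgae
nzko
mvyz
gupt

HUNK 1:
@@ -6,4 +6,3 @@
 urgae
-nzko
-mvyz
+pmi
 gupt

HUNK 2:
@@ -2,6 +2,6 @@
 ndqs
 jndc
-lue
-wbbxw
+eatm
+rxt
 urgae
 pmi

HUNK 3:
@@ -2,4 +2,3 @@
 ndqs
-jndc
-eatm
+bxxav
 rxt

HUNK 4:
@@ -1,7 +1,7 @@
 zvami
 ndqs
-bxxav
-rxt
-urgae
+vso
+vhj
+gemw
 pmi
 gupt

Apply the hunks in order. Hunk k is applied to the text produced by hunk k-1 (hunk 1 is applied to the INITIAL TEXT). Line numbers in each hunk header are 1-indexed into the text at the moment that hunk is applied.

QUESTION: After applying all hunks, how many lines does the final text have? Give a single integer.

Hunk 1: at line 6 remove [nzko,mvyz] add [pmi] -> 8 lines: zvami ndqs jndc lue wbbxw urgae pmi gupt
Hunk 2: at line 2 remove [lue,wbbxw] add [eatm,rxt] -> 8 lines: zvami ndqs jndc eatm rxt urgae pmi gupt
Hunk 3: at line 2 remove [jndc,eatm] add [bxxav] -> 7 lines: zvami ndqs bxxav rxt urgae pmi gupt
Hunk 4: at line 1 remove [bxxav,rxt,urgae] add [vso,vhj,gemw] -> 7 lines: zvami ndqs vso vhj gemw pmi gupt
Final line count: 7

Answer: 7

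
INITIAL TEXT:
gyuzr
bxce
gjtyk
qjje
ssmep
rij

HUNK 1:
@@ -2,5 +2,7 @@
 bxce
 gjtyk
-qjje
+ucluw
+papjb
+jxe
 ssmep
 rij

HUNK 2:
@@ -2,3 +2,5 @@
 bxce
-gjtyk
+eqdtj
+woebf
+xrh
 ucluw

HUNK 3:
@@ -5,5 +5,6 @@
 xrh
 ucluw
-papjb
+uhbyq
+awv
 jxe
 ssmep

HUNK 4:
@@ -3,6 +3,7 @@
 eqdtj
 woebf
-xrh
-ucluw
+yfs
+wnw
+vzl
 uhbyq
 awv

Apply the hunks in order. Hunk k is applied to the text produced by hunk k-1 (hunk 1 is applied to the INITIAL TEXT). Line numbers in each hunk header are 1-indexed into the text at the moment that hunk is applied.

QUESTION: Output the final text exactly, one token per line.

Hunk 1: at line 2 remove [qjje] add [ucluw,papjb,jxe] -> 8 lines: gyuzr bxce gjtyk ucluw papjb jxe ssmep rij
Hunk 2: at line 2 remove [gjtyk] add [eqdtj,woebf,xrh] -> 10 lines: gyuzr bxce eqdtj woebf xrh ucluw papjb jxe ssmep rij
Hunk 3: at line 5 remove [papjb] add [uhbyq,awv] -> 11 lines: gyuzr bxce eqdtj woebf xrh ucluw uhbyq awv jxe ssmep rij
Hunk 4: at line 3 remove [xrh,ucluw] add [yfs,wnw,vzl] -> 12 lines: gyuzr bxce eqdtj woebf yfs wnw vzl uhbyq awv jxe ssmep rij

Answer: gyuzr
bxce
eqdtj
woebf
yfs
wnw
vzl
uhbyq
awv
jxe
ssmep
rij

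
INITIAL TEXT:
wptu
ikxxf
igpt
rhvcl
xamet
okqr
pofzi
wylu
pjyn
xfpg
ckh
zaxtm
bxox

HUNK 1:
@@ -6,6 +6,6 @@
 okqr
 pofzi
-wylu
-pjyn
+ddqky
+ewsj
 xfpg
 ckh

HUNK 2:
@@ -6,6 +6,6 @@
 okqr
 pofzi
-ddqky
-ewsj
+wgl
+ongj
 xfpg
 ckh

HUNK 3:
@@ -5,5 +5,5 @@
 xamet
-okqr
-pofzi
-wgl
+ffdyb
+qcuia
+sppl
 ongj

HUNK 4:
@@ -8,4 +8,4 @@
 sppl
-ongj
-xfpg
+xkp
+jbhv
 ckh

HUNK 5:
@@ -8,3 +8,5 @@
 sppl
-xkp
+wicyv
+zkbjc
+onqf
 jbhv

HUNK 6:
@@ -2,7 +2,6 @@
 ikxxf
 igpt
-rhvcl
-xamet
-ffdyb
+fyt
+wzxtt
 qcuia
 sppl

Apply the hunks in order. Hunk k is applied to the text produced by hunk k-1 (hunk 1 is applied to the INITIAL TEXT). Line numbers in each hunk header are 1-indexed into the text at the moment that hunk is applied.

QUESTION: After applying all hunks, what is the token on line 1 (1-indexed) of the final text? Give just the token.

Answer: wptu

Derivation:
Hunk 1: at line 6 remove [wylu,pjyn] add [ddqky,ewsj] -> 13 lines: wptu ikxxf igpt rhvcl xamet okqr pofzi ddqky ewsj xfpg ckh zaxtm bxox
Hunk 2: at line 6 remove [ddqky,ewsj] add [wgl,ongj] -> 13 lines: wptu ikxxf igpt rhvcl xamet okqr pofzi wgl ongj xfpg ckh zaxtm bxox
Hunk 3: at line 5 remove [okqr,pofzi,wgl] add [ffdyb,qcuia,sppl] -> 13 lines: wptu ikxxf igpt rhvcl xamet ffdyb qcuia sppl ongj xfpg ckh zaxtm bxox
Hunk 4: at line 8 remove [ongj,xfpg] add [xkp,jbhv] -> 13 lines: wptu ikxxf igpt rhvcl xamet ffdyb qcuia sppl xkp jbhv ckh zaxtm bxox
Hunk 5: at line 8 remove [xkp] add [wicyv,zkbjc,onqf] -> 15 lines: wptu ikxxf igpt rhvcl xamet ffdyb qcuia sppl wicyv zkbjc onqf jbhv ckh zaxtm bxox
Hunk 6: at line 2 remove [rhvcl,xamet,ffdyb] add [fyt,wzxtt] -> 14 lines: wptu ikxxf igpt fyt wzxtt qcuia sppl wicyv zkbjc onqf jbhv ckh zaxtm bxox
Final line 1: wptu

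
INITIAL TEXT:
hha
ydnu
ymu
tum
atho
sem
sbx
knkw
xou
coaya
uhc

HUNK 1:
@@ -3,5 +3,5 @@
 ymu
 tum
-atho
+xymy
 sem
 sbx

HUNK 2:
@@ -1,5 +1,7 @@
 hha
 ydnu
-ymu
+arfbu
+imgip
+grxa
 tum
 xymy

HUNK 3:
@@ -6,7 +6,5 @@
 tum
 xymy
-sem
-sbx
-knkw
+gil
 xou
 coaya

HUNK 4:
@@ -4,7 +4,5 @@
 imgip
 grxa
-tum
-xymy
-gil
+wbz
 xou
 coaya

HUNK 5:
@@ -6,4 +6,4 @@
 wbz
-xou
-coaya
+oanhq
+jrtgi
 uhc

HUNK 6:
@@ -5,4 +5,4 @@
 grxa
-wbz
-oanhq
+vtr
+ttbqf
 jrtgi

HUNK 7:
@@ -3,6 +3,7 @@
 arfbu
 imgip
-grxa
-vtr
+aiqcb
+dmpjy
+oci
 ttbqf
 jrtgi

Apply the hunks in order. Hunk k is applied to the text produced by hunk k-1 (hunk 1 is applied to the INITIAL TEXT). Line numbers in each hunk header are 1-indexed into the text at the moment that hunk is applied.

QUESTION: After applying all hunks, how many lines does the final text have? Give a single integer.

Hunk 1: at line 3 remove [atho] add [xymy] -> 11 lines: hha ydnu ymu tum xymy sem sbx knkw xou coaya uhc
Hunk 2: at line 1 remove [ymu] add [arfbu,imgip,grxa] -> 13 lines: hha ydnu arfbu imgip grxa tum xymy sem sbx knkw xou coaya uhc
Hunk 3: at line 6 remove [sem,sbx,knkw] add [gil] -> 11 lines: hha ydnu arfbu imgip grxa tum xymy gil xou coaya uhc
Hunk 4: at line 4 remove [tum,xymy,gil] add [wbz] -> 9 lines: hha ydnu arfbu imgip grxa wbz xou coaya uhc
Hunk 5: at line 6 remove [xou,coaya] add [oanhq,jrtgi] -> 9 lines: hha ydnu arfbu imgip grxa wbz oanhq jrtgi uhc
Hunk 6: at line 5 remove [wbz,oanhq] add [vtr,ttbqf] -> 9 lines: hha ydnu arfbu imgip grxa vtr ttbqf jrtgi uhc
Hunk 7: at line 3 remove [grxa,vtr] add [aiqcb,dmpjy,oci] -> 10 lines: hha ydnu arfbu imgip aiqcb dmpjy oci ttbqf jrtgi uhc
Final line count: 10

Answer: 10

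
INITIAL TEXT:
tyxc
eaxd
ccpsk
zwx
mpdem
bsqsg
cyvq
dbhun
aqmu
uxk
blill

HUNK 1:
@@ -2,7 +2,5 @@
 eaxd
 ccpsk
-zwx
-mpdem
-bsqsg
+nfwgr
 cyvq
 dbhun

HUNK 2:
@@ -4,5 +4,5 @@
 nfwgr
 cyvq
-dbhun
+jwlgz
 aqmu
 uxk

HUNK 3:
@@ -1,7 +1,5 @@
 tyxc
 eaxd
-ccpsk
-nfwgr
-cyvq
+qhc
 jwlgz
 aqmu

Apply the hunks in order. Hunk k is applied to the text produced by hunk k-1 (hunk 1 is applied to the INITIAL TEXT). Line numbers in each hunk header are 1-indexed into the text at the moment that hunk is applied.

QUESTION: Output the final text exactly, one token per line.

Hunk 1: at line 2 remove [zwx,mpdem,bsqsg] add [nfwgr] -> 9 lines: tyxc eaxd ccpsk nfwgr cyvq dbhun aqmu uxk blill
Hunk 2: at line 4 remove [dbhun] add [jwlgz] -> 9 lines: tyxc eaxd ccpsk nfwgr cyvq jwlgz aqmu uxk blill
Hunk 3: at line 1 remove [ccpsk,nfwgr,cyvq] add [qhc] -> 7 lines: tyxc eaxd qhc jwlgz aqmu uxk blill

Answer: tyxc
eaxd
qhc
jwlgz
aqmu
uxk
blill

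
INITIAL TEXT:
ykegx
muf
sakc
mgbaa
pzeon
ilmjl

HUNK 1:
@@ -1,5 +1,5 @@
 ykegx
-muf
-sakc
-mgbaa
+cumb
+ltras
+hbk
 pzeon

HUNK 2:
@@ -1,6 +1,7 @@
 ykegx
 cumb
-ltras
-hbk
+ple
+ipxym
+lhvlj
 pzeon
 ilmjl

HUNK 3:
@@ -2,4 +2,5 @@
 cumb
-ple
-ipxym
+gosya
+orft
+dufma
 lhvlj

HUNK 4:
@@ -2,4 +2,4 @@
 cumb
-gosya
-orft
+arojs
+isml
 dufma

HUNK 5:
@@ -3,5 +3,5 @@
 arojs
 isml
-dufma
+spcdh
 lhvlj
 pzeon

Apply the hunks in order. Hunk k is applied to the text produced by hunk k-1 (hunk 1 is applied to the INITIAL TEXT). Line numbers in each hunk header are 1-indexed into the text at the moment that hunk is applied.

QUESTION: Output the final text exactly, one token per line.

Hunk 1: at line 1 remove [muf,sakc,mgbaa] add [cumb,ltras,hbk] -> 6 lines: ykegx cumb ltras hbk pzeon ilmjl
Hunk 2: at line 1 remove [ltras,hbk] add [ple,ipxym,lhvlj] -> 7 lines: ykegx cumb ple ipxym lhvlj pzeon ilmjl
Hunk 3: at line 2 remove [ple,ipxym] add [gosya,orft,dufma] -> 8 lines: ykegx cumb gosya orft dufma lhvlj pzeon ilmjl
Hunk 4: at line 2 remove [gosya,orft] add [arojs,isml] -> 8 lines: ykegx cumb arojs isml dufma lhvlj pzeon ilmjl
Hunk 5: at line 3 remove [dufma] add [spcdh] -> 8 lines: ykegx cumb arojs isml spcdh lhvlj pzeon ilmjl

Answer: ykegx
cumb
arojs
isml
spcdh
lhvlj
pzeon
ilmjl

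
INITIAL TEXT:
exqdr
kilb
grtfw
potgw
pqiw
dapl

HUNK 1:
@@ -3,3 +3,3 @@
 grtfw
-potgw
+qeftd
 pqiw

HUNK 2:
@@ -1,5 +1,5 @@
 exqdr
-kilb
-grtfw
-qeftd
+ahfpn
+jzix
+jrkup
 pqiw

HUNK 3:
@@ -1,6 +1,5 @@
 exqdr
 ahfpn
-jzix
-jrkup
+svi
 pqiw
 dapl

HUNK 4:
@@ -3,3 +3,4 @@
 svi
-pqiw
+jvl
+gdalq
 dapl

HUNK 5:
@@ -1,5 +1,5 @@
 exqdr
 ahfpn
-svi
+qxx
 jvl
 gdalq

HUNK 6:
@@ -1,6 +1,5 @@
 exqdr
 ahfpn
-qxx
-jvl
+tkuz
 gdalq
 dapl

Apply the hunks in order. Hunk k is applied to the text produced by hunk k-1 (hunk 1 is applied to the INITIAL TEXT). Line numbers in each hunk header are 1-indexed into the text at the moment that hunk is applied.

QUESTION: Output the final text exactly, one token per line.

Hunk 1: at line 3 remove [potgw] add [qeftd] -> 6 lines: exqdr kilb grtfw qeftd pqiw dapl
Hunk 2: at line 1 remove [kilb,grtfw,qeftd] add [ahfpn,jzix,jrkup] -> 6 lines: exqdr ahfpn jzix jrkup pqiw dapl
Hunk 3: at line 1 remove [jzix,jrkup] add [svi] -> 5 lines: exqdr ahfpn svi pqiw dapl
Hunk 4: at line 3 remove [pqiw] add [jvl,gdalq] -> 6 lines: exqdr ahfpn svi jvl gdalq dapl
Hunk 5: at line 1 remove [svi] add [qxx] -> 6 lines: exqdr ahfpn qxx jvl gdalq dapl
Hunk 6: at line 1 remove [qxx,jvl] add [tkuz] -> 5 lines: exqdr ahfpn tkuz gdalq dapl

Answer: exqdr
ahfpn
tkuz
gdalq
dapl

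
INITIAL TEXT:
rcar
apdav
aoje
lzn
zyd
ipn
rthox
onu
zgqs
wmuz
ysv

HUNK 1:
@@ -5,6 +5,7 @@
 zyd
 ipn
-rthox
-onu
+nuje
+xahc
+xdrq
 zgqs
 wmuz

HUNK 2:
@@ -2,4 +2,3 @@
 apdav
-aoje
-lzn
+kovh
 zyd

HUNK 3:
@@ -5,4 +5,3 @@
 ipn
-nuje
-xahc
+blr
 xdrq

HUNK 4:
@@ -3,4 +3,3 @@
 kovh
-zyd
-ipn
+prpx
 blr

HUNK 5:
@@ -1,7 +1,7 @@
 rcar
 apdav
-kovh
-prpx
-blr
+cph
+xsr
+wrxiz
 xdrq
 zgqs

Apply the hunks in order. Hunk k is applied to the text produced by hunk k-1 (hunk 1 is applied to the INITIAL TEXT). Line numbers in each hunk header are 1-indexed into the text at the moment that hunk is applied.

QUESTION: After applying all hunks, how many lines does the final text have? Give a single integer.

Hunk 1: at line 5 remove [rthox,onu] add [nuje,xahc,xdrq] -> 12 lines: rcar apdav aoje lzn zyd ipn nuje xahc xdrq zgqs wmuz ysv
Hunk 2: at line 2 remove [aoje,lzn] add [kovh] -> 11 lines: rcar apdav kovh zyd ipn nuje xahc xdrq zgqs wmuz ysv
Hunk 3: at line 5 remove [nuje,xahc] add [blr] -> 10 lines: rcar apdav kovh zyd ipn blr xdrq zgqs wmuz ysv
Hunk 4: at line 3 remove [zyd,ipn] add [prpx] -> 9 lines: rcar apdav kovh prpx blr xdrq zgqs wmuz ysv
Hunk 5: at line 1 remove [kovh,prpx,blr] add [cph,xsr,wrxiz] -> 9 lines: rcar apdav cph xsr wrxiz xdrq zgqs wmuz ysv
Final line count: 9

Answer: 9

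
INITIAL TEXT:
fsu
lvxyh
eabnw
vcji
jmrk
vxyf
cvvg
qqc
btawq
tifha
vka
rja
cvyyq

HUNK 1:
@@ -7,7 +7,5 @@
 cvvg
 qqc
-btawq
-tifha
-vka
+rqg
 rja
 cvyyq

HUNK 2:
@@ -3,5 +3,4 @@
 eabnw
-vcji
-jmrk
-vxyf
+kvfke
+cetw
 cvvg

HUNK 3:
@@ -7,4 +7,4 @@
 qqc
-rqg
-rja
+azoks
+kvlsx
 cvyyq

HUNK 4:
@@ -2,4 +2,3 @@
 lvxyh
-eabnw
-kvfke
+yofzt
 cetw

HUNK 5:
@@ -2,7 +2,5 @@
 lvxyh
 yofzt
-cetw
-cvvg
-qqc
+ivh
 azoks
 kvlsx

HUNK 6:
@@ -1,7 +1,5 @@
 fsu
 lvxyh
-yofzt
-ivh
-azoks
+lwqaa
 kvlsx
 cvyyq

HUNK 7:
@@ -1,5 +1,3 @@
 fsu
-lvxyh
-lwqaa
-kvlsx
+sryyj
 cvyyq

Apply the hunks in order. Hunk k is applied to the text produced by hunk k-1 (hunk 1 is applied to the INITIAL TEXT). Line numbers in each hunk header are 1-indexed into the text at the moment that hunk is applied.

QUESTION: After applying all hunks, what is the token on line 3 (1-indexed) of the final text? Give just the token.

Answer: cvyyq

Derivation:
Hunk 1: at line 7 remove [btawq,tifha,vka] add [rqg] -> 11 lines: fsu lvxyh eabnw vcji jmrk vxyf cvvg qqc rqg rja cvyyq
Hunk 2: at line 3 remove [vcji,jmrk,vxyf] add [kvfke,cetw] -> 10 lines: fsu lvxyh eabnw kvfke cetw cvvg qqc rqg rja cvyyq
Hunk 3: at line 7 remove [rqg,rja] add [azoks,kvlsx] -> 10 lines: fsu lvxyh eabnw kvfke cetw cvvg qqc azoks kvlsx cvyyq
Hunk 4: at line 2 remove [eabnw,kvfke] add [yofzt] -> 9 lines: fsu lvxyh yofzt cetw cvvg qqc azoks kvlsx cvyyq
Hunk 5: at line 2 remove [cetw,cvvg,qqc] add [ivh] -> 7 lines: fsu lvxyh yofzt ivh azoks kvlsx cvyyq
Hunk 6: at line 1 remove [yofzt,ivh,azoks] add [lwqaa] -> 5 lines: fsu lvxyh lwqaa kvlsx cvyyq
Hunk 7: at line 1 remove [lvxyh,lwqaa,kvlsx] add [sryyj] -> 3 lines: fsu sryyj cvyyq
Final line 3: cvyyq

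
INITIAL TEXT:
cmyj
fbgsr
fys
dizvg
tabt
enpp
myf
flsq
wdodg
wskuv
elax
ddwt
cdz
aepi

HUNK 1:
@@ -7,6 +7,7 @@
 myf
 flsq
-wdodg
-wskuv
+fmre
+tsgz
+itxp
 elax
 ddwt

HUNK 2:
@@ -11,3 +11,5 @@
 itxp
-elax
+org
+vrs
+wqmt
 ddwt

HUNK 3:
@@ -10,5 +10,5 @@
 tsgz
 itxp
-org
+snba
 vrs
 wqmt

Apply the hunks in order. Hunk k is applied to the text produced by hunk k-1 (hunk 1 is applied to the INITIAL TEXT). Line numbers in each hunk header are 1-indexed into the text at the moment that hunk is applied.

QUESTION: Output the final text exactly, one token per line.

Answer: cmyj
fbgsr
fys
dizvg
tabt
enpp
myf
flsq
fmre
tsgz
itxp
snba
vrs
wqmt
ddwt
cdz
aepi

Derivation:
Hunk 1: at line 7 remove [wdodg,wskuv] add [fmre,tsgz,itxp] -> 15 lines: cmyj fbgsr fys dizvg tabt enpp myf flsq fmre tsgz itxp elax ddwt cdz aepi
Hunk 2: at line 11 remove [elax] add [org,vrs,wqmt] -> 17 lines: cmyj fbgsr fys dizvg tabt enpp myf flsq fmre tsgz itxp org vrs wqmt ddwt cdz aepi
Hunk 3: at line 10 remove [org] add [snba] -> 17 lines: cmyj fbgsr fys dizvg tabt enpp myf flsq fmre tsgz itxp snba vrs wqmt ddwt cdz aepi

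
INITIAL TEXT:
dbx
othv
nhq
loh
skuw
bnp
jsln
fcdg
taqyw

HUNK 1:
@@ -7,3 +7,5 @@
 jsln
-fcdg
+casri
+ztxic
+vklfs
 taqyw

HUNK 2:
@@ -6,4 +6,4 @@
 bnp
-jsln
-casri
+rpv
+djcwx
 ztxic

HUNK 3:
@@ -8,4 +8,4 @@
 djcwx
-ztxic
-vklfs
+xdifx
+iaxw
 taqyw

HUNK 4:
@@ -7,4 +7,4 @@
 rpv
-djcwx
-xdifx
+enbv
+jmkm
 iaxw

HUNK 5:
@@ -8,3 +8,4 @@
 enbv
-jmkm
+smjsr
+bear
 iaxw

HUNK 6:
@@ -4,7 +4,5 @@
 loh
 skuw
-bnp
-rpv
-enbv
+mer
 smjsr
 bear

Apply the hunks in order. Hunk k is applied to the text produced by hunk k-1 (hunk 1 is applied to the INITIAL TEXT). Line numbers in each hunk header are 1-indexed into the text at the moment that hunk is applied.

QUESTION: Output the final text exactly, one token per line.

Hunk 1: at line 7 remove [fcdg] add [casri,ztxic,vklfs] -> 11 lines: dbx othv nhq loh skuw bnp jsln casri ztxic vklfs taqyw
Hunk 2: at line 6 remove [jsln,casri] add [rpv,djcwx] -> 11 lines: dbx othv nhq loh skuw bnp rpv djcwx ztxic vklfs taqyw
Hunk 3: at line 8 remove [ztxic,vklfs] add [xdifx,iaxw] -> 11 lines: dbx othv nhq loh skuw bnp rpv djcwx xdifx iaxw taqyw
Hunk 4: at line 7 remove [djcwx,xdifx] add [enbv,jmkm] -> 11 lines: dbx othv nhq loh skuw bnp rpv enbv jmkm iaxw taqyw
Hunk 5: at line 8 remove [jmkm] add [smjsr,bear] -> 12 lines: dbx othv nhq loh skuw bnp rpv enbv smjsr bear iaxw taqyw
Hunk 6: at line 4 remove [bnp,rpv,enbv] add [mer] -> 10 lines: dbx othv nhq loh skuw mer smjsr bear iaxw taqyw

Answer: dbx
othv
nhq
loh
skuw
mer
smjsr
bear
iaxw
taqyw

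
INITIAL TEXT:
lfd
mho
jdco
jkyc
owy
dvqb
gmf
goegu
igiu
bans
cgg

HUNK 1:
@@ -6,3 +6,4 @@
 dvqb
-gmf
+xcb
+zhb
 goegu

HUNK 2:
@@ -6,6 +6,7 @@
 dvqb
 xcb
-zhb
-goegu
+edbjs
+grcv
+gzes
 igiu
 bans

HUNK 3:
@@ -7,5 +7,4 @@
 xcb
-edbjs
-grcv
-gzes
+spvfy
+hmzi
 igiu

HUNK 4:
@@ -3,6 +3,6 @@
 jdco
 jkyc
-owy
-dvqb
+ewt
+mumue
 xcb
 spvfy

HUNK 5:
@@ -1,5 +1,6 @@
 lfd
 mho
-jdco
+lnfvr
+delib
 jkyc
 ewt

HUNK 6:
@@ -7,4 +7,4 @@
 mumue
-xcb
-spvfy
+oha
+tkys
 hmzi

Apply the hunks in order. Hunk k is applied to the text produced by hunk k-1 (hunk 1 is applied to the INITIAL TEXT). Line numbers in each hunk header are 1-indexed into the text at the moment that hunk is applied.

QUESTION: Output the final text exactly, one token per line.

Hunk 1: at line 6 remove [gmf] add [xcb,zhb] -> 12 lines: lfd mho jdco jkyc owy dvqb xcb zhb goegu igiu bans cgg
Hunk 2: at line 6 remove [zhb,goegu] add [edbjs,grcv,gzes] -> 13 lines: lfd mho jdco jkyc owy dvqb xcb edbjs grcv gzes igiu bans cgg
Hunk 3: at line 7 remove [edbjs,grcv,gzes] add [spvfy,hmzi] -> 12 lines: lfd mho jdco jkyc owy dvqb xcb spvfy hmzi igiu bans cgg
Hunk 4: at line 3 remove [owy,dvqb] add [ewt,mumue] -> 12 lines: lfd mho jdco jkyc ewt mumue xcb spvfy hmzi igiu bans cgg
Hunk 5: at line 1 remove [jdco] add [lnfvr,delib] -> 13 lines: lfd mho lnfvr delib jkyc ewt mumue xcb spvfy hmzi igiu bans cgg
Hunk 6: at line 7 remove [xcb,spvfy] add [oha,tkys] -> 13 lines: lfd mho lnfvr delib jkyc ewt mumue oha tkys hmzi igiu bans cgg

Answer: lfd
mho
lnfvr
delib
jkyc
ewt
mumue
oha
tkys
hmzi
igiu
bans
cgg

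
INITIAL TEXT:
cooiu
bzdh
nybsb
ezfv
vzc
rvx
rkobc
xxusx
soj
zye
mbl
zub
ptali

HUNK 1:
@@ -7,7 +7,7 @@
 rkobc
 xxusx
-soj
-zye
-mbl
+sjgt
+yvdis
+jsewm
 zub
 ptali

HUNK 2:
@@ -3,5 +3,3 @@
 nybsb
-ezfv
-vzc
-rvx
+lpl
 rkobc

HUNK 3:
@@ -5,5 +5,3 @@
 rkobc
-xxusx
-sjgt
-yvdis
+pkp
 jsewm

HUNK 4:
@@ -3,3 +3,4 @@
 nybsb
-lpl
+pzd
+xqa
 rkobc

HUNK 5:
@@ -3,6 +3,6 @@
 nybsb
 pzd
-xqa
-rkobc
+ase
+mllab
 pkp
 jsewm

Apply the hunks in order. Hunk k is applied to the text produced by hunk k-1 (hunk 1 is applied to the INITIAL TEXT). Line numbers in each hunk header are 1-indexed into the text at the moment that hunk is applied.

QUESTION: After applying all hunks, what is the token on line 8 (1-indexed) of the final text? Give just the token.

Answer: jsewm

Derivation:
Hunk 1: at line 7 remove [soj,zye,mbl] add [sjgt,yvdis,jsewm] -> 13 lines: cooiu bzdh nybsb ezfv vzc rvx rkobc xxusx sjgt yvdis jsewm zub ptali
Hunk 2: at line 3 remove [ezfv,vzc,rvx] add [lpl] -> 11 lines: cooiu bzdh nybsb lpl rkobc xxusx sjgt yvdis jsewm zub ptali
Hunk 3: at line 5 remove [xxusx,sjgt,yvdis] add [pkp] -> 9 lines: cooiu bzdh nybsb lpl rkobc pkp jsewm zub ptali
Hunk 4: at line 3 remove [lpl] add [pzd,xqa] -> 10 lines: cooiu bzdh nybsb pzd xqa rkobc pkp jsewm zub ptali
Hunk 5: at line 3 remove [xqa,rkobc] add [ase,mllab] -> 10 lines: cooiu bzdh nybsb pzd ase mllab pkp jsewm zub ptali
Final line 8: jsewm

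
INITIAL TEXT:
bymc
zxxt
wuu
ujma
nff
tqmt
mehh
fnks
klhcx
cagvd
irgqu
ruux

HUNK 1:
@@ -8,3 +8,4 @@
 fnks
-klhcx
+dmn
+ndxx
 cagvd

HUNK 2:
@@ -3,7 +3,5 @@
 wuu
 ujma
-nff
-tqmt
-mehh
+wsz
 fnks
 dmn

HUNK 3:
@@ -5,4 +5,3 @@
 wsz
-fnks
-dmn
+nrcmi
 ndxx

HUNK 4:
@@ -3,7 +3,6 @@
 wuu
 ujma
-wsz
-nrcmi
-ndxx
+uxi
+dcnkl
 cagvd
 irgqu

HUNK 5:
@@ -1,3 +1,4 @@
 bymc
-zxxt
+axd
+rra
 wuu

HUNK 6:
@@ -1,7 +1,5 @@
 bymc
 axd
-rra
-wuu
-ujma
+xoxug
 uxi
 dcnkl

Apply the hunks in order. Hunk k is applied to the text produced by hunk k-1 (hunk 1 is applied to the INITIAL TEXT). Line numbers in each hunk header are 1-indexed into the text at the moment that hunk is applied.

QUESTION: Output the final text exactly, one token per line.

Answer: bymc
axd
xoxug
uxi
dcnkl
cagvd
irgqu
ruux

Derivation:
Hunk 1: at line 8 remove [klhcx] add [dmn,ndxx] -> 13 lines: bymc zxxt wuu ujma nff tqmt mehh fnks dmn ndxx cagvd irgqu ruux
Hunk 2: at line 3 remove [nff,tqmt,mehh] add [wsz] -> 11 lines: bymc zxxt wuu ujma wsz fnks dmn ndxx cagvd irgqu ruux
Hunk 3: at line 5 remove [fnks,dmn] add [nrcmi] -> 10 lines: bymc zxxt wuu ujma wsz nrcmi ndxx cagvd irgqu ruux
Hunk 4: at line 3 remove [wsz,nrcmi,ndxx] add [uxi,dcnkl] -> 9 lines: bymc zxxt wuu ujma uxi dcnkl cagvd irgqu ruux
Hunk 5: at line 1 remove [zxxt] add [axd,rra] -> 10 lines: bymc axd rra wuu ujma uxi dcnkl cagvd irgqu ruux
Hunk 6: at line 1 remove [rra,wuu,ujma] add [xoxug] -> 8 lines: bymc axd xoxug uxi dcnkl cagvd irgqu ruux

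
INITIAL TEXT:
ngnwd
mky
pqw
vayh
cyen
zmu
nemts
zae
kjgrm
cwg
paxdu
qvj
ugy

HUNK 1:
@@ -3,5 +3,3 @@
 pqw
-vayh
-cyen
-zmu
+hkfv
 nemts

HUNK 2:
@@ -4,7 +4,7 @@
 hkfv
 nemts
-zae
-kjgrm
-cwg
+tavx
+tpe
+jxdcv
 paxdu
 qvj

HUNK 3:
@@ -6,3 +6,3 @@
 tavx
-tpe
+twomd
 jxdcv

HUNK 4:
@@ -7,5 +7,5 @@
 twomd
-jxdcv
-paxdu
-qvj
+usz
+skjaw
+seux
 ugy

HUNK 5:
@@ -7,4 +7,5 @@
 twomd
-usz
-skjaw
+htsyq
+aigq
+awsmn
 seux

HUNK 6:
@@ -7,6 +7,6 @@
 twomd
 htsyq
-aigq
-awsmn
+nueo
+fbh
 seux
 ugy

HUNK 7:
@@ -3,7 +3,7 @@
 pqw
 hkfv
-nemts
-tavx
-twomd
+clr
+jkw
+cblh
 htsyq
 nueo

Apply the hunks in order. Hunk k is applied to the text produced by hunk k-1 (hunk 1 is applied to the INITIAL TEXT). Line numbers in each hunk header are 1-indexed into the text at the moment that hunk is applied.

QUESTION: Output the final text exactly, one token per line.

Answer: ngnwd
mky
pqw
hkfv
clr
jkw
cblh
htsyq
nueo
fbh
seux
ugy

Derivation:
Hunk 1: at line 3 remove [vayh,cyen,zmu] add [hkfv] -> 11 lines: ngnwd mky pqw hkfv nemts zae kjgrm cwg paxdu qvj ugy
Hunk 2: at line 4 remove [zae,kjgrm,cwg] add [tavx,tpe,jxdcv] -> 11 lines: ngnwd mky pqw hkfv nemts tavx tpe jxdcv paxdu qvj ugy
Hunk 3: at line 6 remove [tpe] add [twomd] -> 11 lines: ngnwd mky pqw hkfv nemts tavx twomd jxdcv paxdu qvj ugy
Hunk 4: at line 7 remove [jxdcv,paxdu,qvj] add [usz,skjaw,seux] -> 11 lines: ngnwd mky pqw hkfv nemts tavx twomd usz skjaw seux ugy
Hunk 5: at line 7 remove [usz,skjaw] add [htsyq,aigq,awsmn] -> 12 lines: ngnwd mky pqw hkfv nemts tavx twomd htsyq aigq awsmn seux ugy
Hunk 6: at line 7 remove [aigq,awsmn] add [nueo,fbh] -> 12 lines: ngnwd mky pqw hkfv nemts tavx twomd htsyq nueo fbh seux ugy
Hunk 7: at line 3 remove [nemts,tavx,twomd] add [clr,jkw,cblh] -> 12 lines: ngnwd mky pqw hkfv clr jkw cblh htsyq nueo fbh seux ugy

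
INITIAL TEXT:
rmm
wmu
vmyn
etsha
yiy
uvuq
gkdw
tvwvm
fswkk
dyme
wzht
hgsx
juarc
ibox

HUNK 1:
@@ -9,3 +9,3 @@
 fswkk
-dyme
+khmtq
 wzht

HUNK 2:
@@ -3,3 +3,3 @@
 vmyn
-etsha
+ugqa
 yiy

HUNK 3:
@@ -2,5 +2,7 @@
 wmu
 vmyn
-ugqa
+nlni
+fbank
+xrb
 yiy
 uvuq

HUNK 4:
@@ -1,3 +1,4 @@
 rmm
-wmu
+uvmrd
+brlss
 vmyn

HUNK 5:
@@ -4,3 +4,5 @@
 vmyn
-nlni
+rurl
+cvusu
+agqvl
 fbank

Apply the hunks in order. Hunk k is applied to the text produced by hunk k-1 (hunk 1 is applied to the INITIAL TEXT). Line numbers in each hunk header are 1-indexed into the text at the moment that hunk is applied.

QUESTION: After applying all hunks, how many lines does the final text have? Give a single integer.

Hunk 1: at line 9 remove [dyme] add [khmtq] -> 14 lines: rmm wmu vmyn etsha yiy uvuq gkdw tvwvm fswkk khmtq wzht hgsx juarc ibox
Hunk 2: at line 3 remove [etsha] add [ugqa] -> 14 lines: rmm wmu vmyn ugqa yiy uvuq gkdw tvwvm fswkk khmtq wzht hgsx juarc ibox
Hunk 3: at line 2 remove [ugqa] add [nlni,fbank,xrb] -> 16 lines: rmm wmu vmyn nlni fbank xrb yiy uvuq gkdw tvwvm fswkk khmtq wzht hgsx juarc ibox
Hunk 4: at line 1 remove [wmu] add [uvmrd,brlss] -> 17 lines: rmm uvmrd brlss vmyn nlni fbank xrb yiy uvuq gkdw tvwvm fswkk khmtq wzht hgsx juarc ibox
Hunk 5: at line 4 remove [nlni] add [rurl,cvusu,agqvl] -> 19 lines: rmm uvmrd brlss vmyn rurl cvusu agqvl fbank xrb yiy uvuq gkdw tvwvm fswkk khmtq wzht hgsx juarc ibox
Final line count: 19

Answer: 19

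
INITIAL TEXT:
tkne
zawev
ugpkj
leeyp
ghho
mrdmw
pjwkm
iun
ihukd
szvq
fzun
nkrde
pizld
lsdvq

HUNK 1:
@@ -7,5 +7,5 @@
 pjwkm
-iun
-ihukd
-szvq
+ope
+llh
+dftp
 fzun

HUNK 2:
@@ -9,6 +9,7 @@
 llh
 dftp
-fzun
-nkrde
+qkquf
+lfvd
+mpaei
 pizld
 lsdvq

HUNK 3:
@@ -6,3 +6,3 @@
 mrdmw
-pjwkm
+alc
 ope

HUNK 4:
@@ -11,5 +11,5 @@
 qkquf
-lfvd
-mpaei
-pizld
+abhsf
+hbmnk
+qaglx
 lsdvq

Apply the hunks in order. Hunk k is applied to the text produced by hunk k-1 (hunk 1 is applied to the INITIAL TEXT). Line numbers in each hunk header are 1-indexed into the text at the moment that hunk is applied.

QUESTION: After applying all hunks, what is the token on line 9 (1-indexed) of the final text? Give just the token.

Hunk 1: at line 7 remove [iun,ihukd,szvq] add [ope,llh,dftp] -> 14 lines: tkne zawev ugpkj leeyp ghho mrdmw pjwkm ope llh dftp fzun nkrde pizld lsdvq
Hunk 2: at line 9 remove [fzun,nkrde] add [qkquf,lfvd,mpaei] -> 15 lines: tkne zawev ugpkj leeyp ghho mrdmw pjwkm ope llh dftp qkquf lfvd mpaei pizld lsdvq
Hunk 3: at line 6 remove [pjwkm] add [alc] -> 15 lines: tkne zawev ugpkj leeyp ghho mrdmw alc ope llh dftp qkquf lfvd mpaei pizld lsdvq
Hunk 4: at line 11 remove [lfvd,mpaei,pizld] add [abhsf,hbmnk,qaglx] -> 15 lines: tkne zawev ugpkj leeyp ghho mrdmw alc ope llh dftp qkquf abhsf hbmnk qaglx lsdvq
Final line 9: llh

Answer: llh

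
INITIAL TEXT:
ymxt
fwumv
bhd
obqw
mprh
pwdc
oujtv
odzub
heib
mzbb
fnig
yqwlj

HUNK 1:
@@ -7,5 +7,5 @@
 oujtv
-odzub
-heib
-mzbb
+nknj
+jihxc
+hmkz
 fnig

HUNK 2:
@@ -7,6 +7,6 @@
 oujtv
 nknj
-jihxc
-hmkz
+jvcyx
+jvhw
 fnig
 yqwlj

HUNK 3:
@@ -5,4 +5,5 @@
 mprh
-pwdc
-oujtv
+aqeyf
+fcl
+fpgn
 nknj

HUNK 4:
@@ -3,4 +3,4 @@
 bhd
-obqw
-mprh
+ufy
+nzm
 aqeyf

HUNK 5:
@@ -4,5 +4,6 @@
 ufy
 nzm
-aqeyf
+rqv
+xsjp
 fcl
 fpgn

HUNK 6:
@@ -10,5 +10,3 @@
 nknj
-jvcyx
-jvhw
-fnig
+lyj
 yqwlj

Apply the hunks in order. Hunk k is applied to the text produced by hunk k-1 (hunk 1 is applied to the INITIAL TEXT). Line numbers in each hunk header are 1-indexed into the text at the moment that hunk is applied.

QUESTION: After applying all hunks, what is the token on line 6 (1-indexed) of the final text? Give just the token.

Answer: rqv

Derivation:
Hunk 1: at line 7 remove [odzub,heib,mzbb] add [nknj,jihxc,hmkz] -> 12 lines: ymxt fwumv bhd obqw mprh pwdc oujtv nknj jihxc hmkz fnig yqwlj
Hunk 2: at line 7 remove [jihxc,hmkz] add [jvcyx,jvhw] -> 12 lines: ymxt fwumv bhd obqw mprh pwdc oujtv nknj jvcyx jvhw fnig yqwlj
Hunk 3: at line 5 remove [pwdc,oujtv] add [aqeyf,fcl,fpgn] -> 13 lines: ymxt fwumv bhd obqw mprh aqeyf fcl fpgn nknj jvcyx jvhw fnig yqwlj
Hunk 4: at line 3 remove [obqw,mprh] add [ufy,nzm] -> 13 lines: ymxt fwumv bhd ufy nzm aqeyf fcl fpgn nknj jvcyx jvhw fnig yqwlj
Hunk 5: at line 4 remove [aqeyf] add [rqv,xsjp] -> 14 lines: ymxt fwumv bhd ufy nzm rqv xsjp fcl fpgn nknj jvcyx jvhw fnig yqwlj
Hunk 6: at line 10 remove [jvcyx,jvhw,fnig] add [lyj] -> 12 lines: ymxt fwumv bhd ufy nzm rqv xsjp fcl fpgn nknj lyj yqwlj
Final line 6: rqv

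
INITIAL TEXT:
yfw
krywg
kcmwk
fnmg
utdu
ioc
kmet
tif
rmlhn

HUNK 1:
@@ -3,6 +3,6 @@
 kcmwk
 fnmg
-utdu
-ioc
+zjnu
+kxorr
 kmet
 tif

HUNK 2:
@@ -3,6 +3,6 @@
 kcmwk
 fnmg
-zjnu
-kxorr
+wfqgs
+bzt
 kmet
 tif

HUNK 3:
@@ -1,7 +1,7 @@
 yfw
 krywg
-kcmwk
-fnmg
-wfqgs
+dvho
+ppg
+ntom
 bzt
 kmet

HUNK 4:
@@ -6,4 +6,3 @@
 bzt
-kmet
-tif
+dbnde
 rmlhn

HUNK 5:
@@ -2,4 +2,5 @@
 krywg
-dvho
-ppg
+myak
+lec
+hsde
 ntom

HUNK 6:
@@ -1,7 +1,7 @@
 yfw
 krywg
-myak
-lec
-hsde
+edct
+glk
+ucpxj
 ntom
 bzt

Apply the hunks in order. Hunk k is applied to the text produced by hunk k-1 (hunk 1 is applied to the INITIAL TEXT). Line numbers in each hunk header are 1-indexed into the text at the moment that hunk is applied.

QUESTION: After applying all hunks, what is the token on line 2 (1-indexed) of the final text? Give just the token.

Hunk 1: at line 3 remove [utdu,ioc] add [zjnu,kxorr] -> 9 lines: yfw krywg kcmwk fnmg zjnu kxorr kmet tif rmlhn
Hunk 2: at line 3 remove [zjnu,kxorr] add [wfqgs,bzt] -> 9 lines: yfw krywg kcmwk fnmg wfqgs bzt kmet tif rmlhn
Hunk 3: at line 1 remove [kcmwk,fnmg,wfqgs] add [dvho,ppg,ntom] -> 9 lines: yfw krywg dvho ppg ntom bzt kmet tif rmlhn
Hunk 4: at line 6 remove [kmet,tif] add [dbnde] -> 8 lines: yfw krywg dvho ppg ntom bzt dbnde rmlhn
Hunk 5: at line 2 remove [dvho,ppg] add [myak,lec,hsde] -> 9 lines: yfw krywg myak lec hsde ntom bzt dbnde rmlhn
Hunk 6: at line 1 remove [myak,lec,hsde] add [edct,glk,ucpxj] -> 9 lines: yfw krywg edct glk ucpxj ntom bzt dbnde rmlhn
Final line 2: krywg

Answer: krywg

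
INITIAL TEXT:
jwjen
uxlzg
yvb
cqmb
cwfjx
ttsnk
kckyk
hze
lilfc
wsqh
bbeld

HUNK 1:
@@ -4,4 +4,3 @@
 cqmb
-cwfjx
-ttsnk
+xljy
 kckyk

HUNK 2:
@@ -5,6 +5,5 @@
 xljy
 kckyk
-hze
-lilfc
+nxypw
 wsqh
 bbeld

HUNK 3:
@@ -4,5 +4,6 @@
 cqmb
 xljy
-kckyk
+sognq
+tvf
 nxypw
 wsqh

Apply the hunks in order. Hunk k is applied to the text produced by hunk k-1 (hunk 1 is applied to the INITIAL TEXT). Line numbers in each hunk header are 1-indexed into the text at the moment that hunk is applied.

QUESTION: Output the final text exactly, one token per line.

Answer: jwjen
uxlzg
yvb
cqmb
xljy
sognq
tvf
nxypw
wsqh
bbeld

Derivation:
Hunk 1: at line 4 remove [cwfjx,ttsnk] add [xljy] -> 10 lines: jwjen uxlzg yvb cqmb xljy kckyk hze lilfc wsqh bbeld
Hunk 2: at line 5 remove [hze,lilfc] add [nxypw] -> 9 lines: jwjen uxlzg yvb cqmb xljy kckyk nxypw wsqh bbeld
Hunk 3: at line 4 remove [kckyk] add [sognq,tvf] -> 10 lines: jwjen uxlzg yvb cqmb xljy sognq tvf nxypw wsqh bbeld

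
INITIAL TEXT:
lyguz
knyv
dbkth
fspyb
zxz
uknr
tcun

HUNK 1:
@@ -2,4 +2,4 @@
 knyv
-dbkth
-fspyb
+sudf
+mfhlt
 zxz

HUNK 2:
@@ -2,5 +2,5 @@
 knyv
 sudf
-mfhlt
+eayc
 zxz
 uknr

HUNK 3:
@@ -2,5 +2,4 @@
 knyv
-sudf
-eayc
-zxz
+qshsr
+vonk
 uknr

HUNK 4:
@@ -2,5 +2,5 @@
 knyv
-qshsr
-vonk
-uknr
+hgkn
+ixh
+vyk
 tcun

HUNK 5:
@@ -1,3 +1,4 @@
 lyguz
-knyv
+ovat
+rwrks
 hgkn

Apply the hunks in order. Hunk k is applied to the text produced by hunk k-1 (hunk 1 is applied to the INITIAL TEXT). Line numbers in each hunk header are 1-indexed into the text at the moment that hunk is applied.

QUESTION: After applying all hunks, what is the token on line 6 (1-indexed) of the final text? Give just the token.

Hunk 1: at line 2 remove [dbkth,fspyb] add [sudf,mfhlt] -> 7 lines: lyguz knyv sudf mfhlt zxz uknr tcun
Hunk 2: at line 2 remove [mfhlt] add [eayc] -> 7 lines: lyguz knyv sudf eayc zxz uknr tcun
Hunk 3: at line 2 remove [sudf,eayc,zxz] add [qshsr,vonk] -> 6 lines: lyguz knyv qshsr vonk uknr tcun
Hunk 4: at line 2 remove [qshsr,vonk,uknr] add [hgkn,ixh,vyk] -> 6 lines: lyguz knyv hgkn ixh vyk tcun
Hunk 5: at line 1 remove [knyv] add [ovat,rwrks] -> 7 lines: lyguz ovat rwrks hgkn ixh vyk tcun
Final line 6: vyk

Answer: vyk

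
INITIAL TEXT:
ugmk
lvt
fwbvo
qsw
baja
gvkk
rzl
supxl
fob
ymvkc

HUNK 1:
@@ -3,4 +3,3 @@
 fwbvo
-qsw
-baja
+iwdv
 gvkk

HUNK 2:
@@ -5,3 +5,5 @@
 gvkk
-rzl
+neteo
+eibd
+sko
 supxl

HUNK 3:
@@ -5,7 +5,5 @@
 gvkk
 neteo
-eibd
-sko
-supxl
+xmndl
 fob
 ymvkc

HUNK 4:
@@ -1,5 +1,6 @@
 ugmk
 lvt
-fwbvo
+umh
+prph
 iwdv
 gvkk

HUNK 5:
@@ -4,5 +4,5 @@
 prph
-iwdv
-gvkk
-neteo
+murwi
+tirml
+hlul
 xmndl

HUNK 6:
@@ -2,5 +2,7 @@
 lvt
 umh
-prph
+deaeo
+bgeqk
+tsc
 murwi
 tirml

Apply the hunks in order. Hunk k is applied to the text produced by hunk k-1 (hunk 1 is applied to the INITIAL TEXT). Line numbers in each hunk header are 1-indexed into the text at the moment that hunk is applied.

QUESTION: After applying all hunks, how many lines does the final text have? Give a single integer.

Answer: 12

Derivation:
Hunk 1: at line 3 remove [qsw,baja] add [iwdv] -> 9 lines: ugmk lvt fwbvo iwdv gvkk rzl supxl fob ymvkc
Hunk 2: at line 5 remove [rzl] add [neteo,eibd,sko] -> 11 lines: ugmk lvt fwbvo iwdv gvkk neteo eibd sko supxl fob ymvkc
Hunk 3: at line 5 remove [eibd,sko,supxl] add [xmndl] -> 9 lines: ugmk lvt fwbvo iwdv gvkk neteo xmndl fob ymvkc
Hunk 4: at line 1 remove [fwbvo] add [umh,prph] -> 10 lines: ugmk lvt umh prph iwdv gvkk neteo xmndl fob ymvkc
Hunk 5: at line 4 remove [iwdv,gvkk,neteo] add [murwi,tirml,hlul] -> 10 lines: ugmk lvt umh prph murwi tirml hlul xmndl fob ymvkc
Hunk 6: at line 2 remove [prph] add [deaeo,bgeqk,tsc] -> 12 lines: ugmk lvt umh deaeo bgeqk tsc murwi tirml hlul xmndl fob ymvkc
Final line count: 12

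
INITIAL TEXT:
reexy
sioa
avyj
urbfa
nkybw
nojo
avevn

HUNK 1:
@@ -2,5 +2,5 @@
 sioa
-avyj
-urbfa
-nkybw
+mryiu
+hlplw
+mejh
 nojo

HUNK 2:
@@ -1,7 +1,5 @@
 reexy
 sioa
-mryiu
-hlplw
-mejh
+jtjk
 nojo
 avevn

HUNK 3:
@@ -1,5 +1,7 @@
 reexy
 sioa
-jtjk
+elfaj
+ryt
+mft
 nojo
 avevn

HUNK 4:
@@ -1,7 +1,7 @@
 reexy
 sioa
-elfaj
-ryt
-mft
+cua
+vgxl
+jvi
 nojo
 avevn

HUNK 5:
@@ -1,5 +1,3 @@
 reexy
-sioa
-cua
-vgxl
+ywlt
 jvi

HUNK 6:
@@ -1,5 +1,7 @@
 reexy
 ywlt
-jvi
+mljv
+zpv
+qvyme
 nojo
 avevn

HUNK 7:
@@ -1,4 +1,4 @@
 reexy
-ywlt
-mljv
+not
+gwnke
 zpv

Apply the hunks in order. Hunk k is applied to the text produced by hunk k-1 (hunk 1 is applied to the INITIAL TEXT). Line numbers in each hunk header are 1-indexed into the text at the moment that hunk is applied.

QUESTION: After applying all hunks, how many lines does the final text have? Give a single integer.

Hunk 1: at line 2 remove [avyj,urbfa,nkybw] add [mryiu,hlplw,mejh] -> 7 lines: reexy sioa mryiu hlplw mejh nojo avevn
Hunk 2: at line 1 remove [mryiu,hlplw,mejh] add [jtjk] -> 5 lines: reexy sioa jtjk nojo avevn
Hunk 3: at line 1 remove [jtjk] add [elfaj,ryt,mft] -> 7 lines: reexy sioa elfaj ryt mft nojo avevn
Hunk 4: at line 1 remove [elfaj,ryt,mft] add [cua,vgxl,jvi] -> 7 lines: reexy sioa cua vgxl jvi nojo avevn
Hunk 5: at line 1 remove [sioa,cua,vgxl] add [ywlt] -> 5 lines: reexy ywlt jvi nojo avevn
Hunk 6: at line 1 remove [jvi] add [mljv,zpv,qvyme] -> 7 lines: reexy ywlt mljv zpv qvyme nojo avevn
Hunk 7: at line 1 remove [ywlt,mljv] add [not,gwnke] -> 7 lines: reexy not gwnke zpv qvyme nojo avevn
Final line count: 7

Answer: 7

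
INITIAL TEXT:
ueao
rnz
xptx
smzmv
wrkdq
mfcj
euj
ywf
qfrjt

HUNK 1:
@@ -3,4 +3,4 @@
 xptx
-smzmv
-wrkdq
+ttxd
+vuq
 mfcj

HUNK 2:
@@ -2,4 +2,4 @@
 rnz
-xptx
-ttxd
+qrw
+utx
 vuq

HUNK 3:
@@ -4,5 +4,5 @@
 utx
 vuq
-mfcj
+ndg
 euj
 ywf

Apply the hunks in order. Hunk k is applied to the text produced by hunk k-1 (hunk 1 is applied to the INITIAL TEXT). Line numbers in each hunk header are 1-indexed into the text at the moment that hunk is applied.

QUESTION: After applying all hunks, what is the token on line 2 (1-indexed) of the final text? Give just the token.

Hunk 1: at line 3 remove [smzmv,wrkdq] add [ttxd,vuq] -> 9 lines: ueao rnz xptx ttxd vuq mfcj euj ywf qfrjt
Hunk 2: at line 2 remove [xptx,ttxd] add [qrw,utx] -> 9 lines: ueao rnz qrw utx vuq mfcj euj ywf qfrjt
Hunk 3: at line 4 remove [mfcj] add [ndg] -> 9 lines: ueao rnz qrw utx vuq ndg euj ywf qfrjt
Final line 2: rnz

Answer: rnz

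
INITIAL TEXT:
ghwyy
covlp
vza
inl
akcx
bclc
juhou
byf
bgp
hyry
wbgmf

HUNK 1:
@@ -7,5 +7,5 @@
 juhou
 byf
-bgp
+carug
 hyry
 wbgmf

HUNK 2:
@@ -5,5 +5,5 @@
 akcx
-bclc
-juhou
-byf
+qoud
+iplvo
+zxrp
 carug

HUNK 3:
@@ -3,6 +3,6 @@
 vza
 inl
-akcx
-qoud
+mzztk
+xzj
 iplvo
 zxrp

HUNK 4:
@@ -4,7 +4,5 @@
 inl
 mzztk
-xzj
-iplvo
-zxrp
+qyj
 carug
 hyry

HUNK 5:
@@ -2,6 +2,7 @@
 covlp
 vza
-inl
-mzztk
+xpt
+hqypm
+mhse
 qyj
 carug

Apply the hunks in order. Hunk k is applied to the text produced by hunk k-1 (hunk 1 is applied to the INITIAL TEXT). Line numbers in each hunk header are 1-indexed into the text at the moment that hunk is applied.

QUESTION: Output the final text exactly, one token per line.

Answer: ghwyy
covlp
vza
xpt
hqypm
mhse
qyj
carug
hyry
wbgmf

Derivation:
Hunk 1: at line 7 remove [bgp] add [carug] -> 11 lines: ghwyy covlp vza inl akcx bclc juhou byf carug hyry wbgmf
Hunk 2: at line 5 remove [bclc,juhou,byf] add [qoud,iplvo,zxrp] -> 11 lines: ghwyy covlp vza inl akcx qoud iplvo zxrp carug hyry wbgmf
Hunk 3: at line 3 remove [akcx,qoud] add [mzztk,xzj] -> 11 lines: ghwyy covlp vza inl mzztk xzj iplvo zxrp carug hyry wbgmf
Hunk 4: at line 4 remove [xzj,iplvo,zxrp] add [qyj] -> 9 lines: ghwyy covlp vza inl mzztk qyj carug hyry wbgmf
Hunk 5: at line 2 remove [inl,mzztk] add [xpt,hqypm,mhse] -> 10 lines: ghwyy covlp vza xpt hqypm mhse qyj carug hyry wbgmf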